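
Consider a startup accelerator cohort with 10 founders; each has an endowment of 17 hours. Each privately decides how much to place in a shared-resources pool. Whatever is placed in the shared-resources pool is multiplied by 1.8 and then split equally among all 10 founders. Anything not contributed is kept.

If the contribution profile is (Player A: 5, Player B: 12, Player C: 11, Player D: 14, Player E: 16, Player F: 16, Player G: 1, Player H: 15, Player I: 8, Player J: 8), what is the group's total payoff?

Total contributed: 5 + 12 + 11 + 14 + 16 + 16 + 1 + 15 + 8 + 8 = 106; total kept: 10 × 17 − 106 = 64.
The shared-resources pool pays out 1.8 × 106 = 190.80 in aggregate.
Group total = 64 + 190.80 = 254.80.

254.80 hours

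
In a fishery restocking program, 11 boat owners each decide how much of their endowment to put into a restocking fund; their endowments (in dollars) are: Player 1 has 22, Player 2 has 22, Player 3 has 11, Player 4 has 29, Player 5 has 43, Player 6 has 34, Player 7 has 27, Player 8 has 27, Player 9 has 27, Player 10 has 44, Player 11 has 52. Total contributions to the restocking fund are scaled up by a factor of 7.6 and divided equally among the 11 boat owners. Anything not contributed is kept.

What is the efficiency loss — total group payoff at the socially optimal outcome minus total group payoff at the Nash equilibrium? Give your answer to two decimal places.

2230.80 dollars

The private return per contributed unit is 7.6/11 = 0.6909 < 1 for every player regardless of endowment, so the Nash equilibrium is zero contribution and the group total is Σ E_j = 22 + 22 + 11 + 29 + 43 + 34 + 27 + 27 + 27 + 44 + 52 = 338.
Each contributed unit returns 7.600 to the group, so the social optimum is full contribution by everyone: group total = 7.600 × 338 = 2568.80.
Efficiency loss = (7.600 − 1) × 338 = 2230.80.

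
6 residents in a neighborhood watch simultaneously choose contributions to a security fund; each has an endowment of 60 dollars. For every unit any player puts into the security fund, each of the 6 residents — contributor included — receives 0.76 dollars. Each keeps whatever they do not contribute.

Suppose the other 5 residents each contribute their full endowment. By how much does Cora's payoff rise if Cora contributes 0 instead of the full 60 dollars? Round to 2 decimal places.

Switching from a contribution of 60 to 0 lets Cora keep an extra 60 dollars, but lowers the security fund by 60, which costs Cora their own share of that drop: 0.76 × 60 = 45.60.
Net gain = 60 − 45.60 = 14.40. The private return per contributed unit (0.76) is below 1, so free-riding is indeed the best response regardless of what the others do.

14.40 dollars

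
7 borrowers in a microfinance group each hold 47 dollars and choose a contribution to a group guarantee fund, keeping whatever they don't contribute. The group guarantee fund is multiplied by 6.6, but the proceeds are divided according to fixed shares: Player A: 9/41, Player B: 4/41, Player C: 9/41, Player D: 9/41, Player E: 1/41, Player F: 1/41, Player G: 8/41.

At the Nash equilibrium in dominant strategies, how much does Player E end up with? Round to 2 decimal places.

Each unit j contributes comes back to j as 6.6 × (j's share), so j prefers to contribute only if that share exceeds 1/6.6 = 0.1515; otherwise keeping the unit dominates.
The shares above 0.1515 belong to Player A, Player C, Player D and Player G, contributing 47 each; the remaining 3 contribute 0. Total contributed: 188.
Player E keeps 47 and receives 6.6 × 188 × 1/41 = 30.26 from the group guarantee fund, for a payoff of 77.26.

77.26 dollars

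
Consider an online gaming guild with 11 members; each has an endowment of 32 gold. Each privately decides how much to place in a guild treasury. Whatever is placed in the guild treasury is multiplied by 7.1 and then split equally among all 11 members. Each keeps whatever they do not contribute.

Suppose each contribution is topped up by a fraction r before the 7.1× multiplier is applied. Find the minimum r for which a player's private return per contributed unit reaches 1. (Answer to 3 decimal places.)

With matching at rate r, one contributed unit becomes (1 + r) in the guild treasury and returns 7.1 × (1 + r) / 11 to the contributor.
Setting this equal to 1: 1 + r = 11/7.1 = 1.5493.
So the minimum matching rate is r = 1.5493 − 1 = 0.549.

0.549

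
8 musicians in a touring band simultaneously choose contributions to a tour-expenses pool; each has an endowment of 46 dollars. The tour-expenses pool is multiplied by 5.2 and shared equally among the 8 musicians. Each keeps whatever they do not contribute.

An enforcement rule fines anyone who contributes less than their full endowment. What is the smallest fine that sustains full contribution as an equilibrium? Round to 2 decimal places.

Given the others contribute fully, the best deviation is to contribute 0 (any partial contribution still incurs the fine and gives up units whose private return 0.6500 is below 1).
Deviating from 46 to 0 saves 46 dollars but forfeits the deviator's share of the drop in the tour-expenses pool: 5.2/8 × 46 = 29.90.
So the deviation gain is 46 − 29.90 = 16.10, and the fine must be at least 16.10 dollars to wipe it out.

16.10 dollars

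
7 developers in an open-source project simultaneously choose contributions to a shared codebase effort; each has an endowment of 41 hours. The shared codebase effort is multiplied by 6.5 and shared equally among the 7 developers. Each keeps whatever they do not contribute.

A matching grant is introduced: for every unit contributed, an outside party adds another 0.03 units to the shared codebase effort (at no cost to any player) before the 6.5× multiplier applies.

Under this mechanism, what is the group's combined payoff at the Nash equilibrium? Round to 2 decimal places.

With the mechanism, a contributed unit returns 6.5 × 1.03 / 7 = 0.9564 per unit of net cost — still below 1 — so contributing 0 remains dominant for every player.
At the Nash equilibrium no one contributes; group total payoff = 7 × 41 = 287.

287.00 hours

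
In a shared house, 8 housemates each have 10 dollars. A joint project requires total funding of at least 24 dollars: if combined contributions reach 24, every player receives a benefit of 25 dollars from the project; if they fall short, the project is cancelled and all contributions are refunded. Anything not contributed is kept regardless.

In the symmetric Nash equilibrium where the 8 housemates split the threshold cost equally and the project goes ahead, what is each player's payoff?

32 dollars

Equal share of the threshold: 24/8 = 3.
At this profile no one gains by cutting their contribution: any cut drops the total below 24, the project is cancelled, contributions are refunded, and the deviator ends with 10, which is less than 10 − 3 + 25 = 32. Contributing more than 3 just wastes the excess. So contributing exactly 3 is a best response.
Each player's payoff: 10 − 3 + 25 = 32.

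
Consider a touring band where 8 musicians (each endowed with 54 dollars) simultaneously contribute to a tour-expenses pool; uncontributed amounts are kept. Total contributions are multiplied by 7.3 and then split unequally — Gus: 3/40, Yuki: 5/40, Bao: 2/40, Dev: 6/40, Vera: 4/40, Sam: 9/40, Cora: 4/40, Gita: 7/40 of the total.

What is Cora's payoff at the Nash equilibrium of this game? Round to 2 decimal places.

A player with share s gets back 7.3·s per unit contributed, so full contribution is dominant for anyone with s > 1/7.3 = 0.1370 and zero contribution is dominant for anyone below.
The shares above 0.1370 belong to Dev, Sam and Gita, contributing 54 each; the remaining 5 contribute 0. Total contributed: 162.
Cora keeps 54 and receives 7.3 × 162 × 4/40 = 118.26 from the tour-expenses pool, for a payoff of 172.26.

172.26 dollars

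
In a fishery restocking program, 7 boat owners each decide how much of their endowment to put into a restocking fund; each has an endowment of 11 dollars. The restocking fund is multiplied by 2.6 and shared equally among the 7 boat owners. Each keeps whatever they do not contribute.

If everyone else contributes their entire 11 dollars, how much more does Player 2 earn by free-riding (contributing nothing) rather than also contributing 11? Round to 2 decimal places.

6.91 dollars

Switching from a contribution of 11 to 0 lets Player 2 keep an extra 11 dollars, but lowers the restocking fund by 11, which costs Player 2 their own share of that drop: 2.6/7 × 11 = 4.09.
Net gain = 11 − 4.09 = 6.91. The private return per contributed unit (0.3714) is below 1, so free-riding is indeed the best response regardless of what the others do.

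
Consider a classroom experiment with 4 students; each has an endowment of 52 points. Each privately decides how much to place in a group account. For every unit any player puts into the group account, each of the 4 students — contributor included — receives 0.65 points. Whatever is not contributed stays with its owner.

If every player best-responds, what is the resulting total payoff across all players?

The private return per contributed unit is 0.65 < 1, so contributing 0 is dominant for every player. At the Nash equilibrium everyone keeps their 52, and the group total is 4 × 52 = 208.

208.00 points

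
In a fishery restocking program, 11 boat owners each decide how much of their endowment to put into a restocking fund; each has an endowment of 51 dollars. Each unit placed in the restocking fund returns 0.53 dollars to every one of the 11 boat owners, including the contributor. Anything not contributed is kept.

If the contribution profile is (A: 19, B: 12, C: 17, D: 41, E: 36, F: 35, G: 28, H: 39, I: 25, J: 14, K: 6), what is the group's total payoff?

Total contributed: 19 + 12 + 17 + 41 + 36 + 35 + 28 + 39 + 25 + 14 + 6 = 272; total kept: 11 × 51 − 272 = 289.
The restocking fund pays out 0.53 × 11 × 272 = 1585.76 in aggregate.
Group total = 289 + 1585.76 = 1874.76.

1874.76 dollars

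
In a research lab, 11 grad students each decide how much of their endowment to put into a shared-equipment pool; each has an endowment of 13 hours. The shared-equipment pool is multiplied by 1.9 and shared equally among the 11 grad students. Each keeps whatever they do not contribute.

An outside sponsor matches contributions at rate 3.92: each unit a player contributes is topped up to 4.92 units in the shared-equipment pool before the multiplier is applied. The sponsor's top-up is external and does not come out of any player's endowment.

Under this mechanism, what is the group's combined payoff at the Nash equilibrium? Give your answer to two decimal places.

143.00 hours

The effective private return is 1.9 × 4.92 / 11 = 0.8498, which is still under 1, so the mechanism doesn't change anyone's dominant strategy: zero contribution.
At the Nash equilibrium no one contributes; group total payoff = 11 × 13 = 143.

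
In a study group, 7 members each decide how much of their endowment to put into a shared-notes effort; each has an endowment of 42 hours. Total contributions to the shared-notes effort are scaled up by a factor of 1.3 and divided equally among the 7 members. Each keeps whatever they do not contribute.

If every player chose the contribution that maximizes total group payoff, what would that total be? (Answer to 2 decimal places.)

Each contributed unit returns 1.300 to the group as a whole (0.1857 to each of 7 players), which exceeds 1, so the social optimum is full contribution: group total = 1.300 × 294 = 382.20.

382.20 hours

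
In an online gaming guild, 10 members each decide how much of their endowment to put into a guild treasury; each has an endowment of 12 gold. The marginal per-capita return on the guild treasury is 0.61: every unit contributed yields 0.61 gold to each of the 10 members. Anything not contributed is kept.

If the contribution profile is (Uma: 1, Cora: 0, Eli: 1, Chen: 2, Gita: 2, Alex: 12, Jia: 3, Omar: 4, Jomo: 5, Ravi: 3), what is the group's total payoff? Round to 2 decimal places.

Total contributed: 1 + 0 + 1 + 2 + 2 + 12 + 3 + 4 + 5 + 3 = 33; total kept: 10 × 12 − 33 = 87.
The guild treasury pays out 0.61 × 10 × 33 = 201.30 in aggregate.
Group total = 87 + 201.30 = 288.30.

288.30 gold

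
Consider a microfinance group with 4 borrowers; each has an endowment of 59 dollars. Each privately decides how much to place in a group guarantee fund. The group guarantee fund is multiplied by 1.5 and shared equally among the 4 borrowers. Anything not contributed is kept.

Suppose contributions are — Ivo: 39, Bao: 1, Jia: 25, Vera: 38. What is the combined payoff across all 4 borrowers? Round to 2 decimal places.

Total contributed: 39 + 1 + 25 + 38 = 103; total kept: 4 × 59 − 103 = 133.
The group guarantee fund pays out 1.5 × 103 = 154.50 in aggregate.
Group total = 133 + 154.50 = 287.50.

287.50 dollars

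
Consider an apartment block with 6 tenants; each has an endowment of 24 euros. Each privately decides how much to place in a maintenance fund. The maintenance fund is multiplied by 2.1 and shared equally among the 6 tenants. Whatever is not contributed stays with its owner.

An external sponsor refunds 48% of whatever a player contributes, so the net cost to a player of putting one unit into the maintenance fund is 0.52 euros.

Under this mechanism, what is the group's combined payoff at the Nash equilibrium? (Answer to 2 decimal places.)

144.00 euros

Even with the mechanism, each unit contributed returns only (2.1/6) / 0.52 = 0.6731 per unit of net cost, so contributing nothing is still dominant.
Everyone keeps their endowment and the group total is 6 × 24 = 144.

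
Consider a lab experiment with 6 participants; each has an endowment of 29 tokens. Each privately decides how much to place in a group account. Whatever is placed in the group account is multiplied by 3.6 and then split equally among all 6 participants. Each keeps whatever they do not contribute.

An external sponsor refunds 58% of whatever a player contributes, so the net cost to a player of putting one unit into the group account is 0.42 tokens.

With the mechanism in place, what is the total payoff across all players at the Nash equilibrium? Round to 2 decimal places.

The effective private return per unit is now (3.6/6) / 0.42 = 1.4286 > 1, so every player's dominant strategy flips to full contribution.
At the Nash equilibrium everyone contributes 29. Group total payoff = 6 × (29 × 0.58 + 3.6 × 29) = 727.32.

727.32 tokens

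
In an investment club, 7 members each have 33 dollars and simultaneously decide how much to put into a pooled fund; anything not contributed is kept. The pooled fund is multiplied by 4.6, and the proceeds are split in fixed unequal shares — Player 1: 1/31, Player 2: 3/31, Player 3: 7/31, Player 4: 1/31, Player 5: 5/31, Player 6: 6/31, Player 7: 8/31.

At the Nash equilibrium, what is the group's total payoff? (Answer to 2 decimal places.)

Each unit j contributes comes back to j as 4.6 × (j's share), so j prefers to contribute only if that share exceeds 1/4.6 = 0.2174; otherwise keeping the unit dominates.
Player 3 and Player 7 are above the threshold, contributing 33 each; the remaining 5 contribute 0. Total contributed: 66.
The pooled fund pays out 4.6 × 66 = 303.60 in total (split across the unequal shares, but the aggregate is all that matters for the group sum).
The 5 free-riders keep 33 each, adding 165. Group total = 165 + 303.60 = 468.60.

468.60 dollars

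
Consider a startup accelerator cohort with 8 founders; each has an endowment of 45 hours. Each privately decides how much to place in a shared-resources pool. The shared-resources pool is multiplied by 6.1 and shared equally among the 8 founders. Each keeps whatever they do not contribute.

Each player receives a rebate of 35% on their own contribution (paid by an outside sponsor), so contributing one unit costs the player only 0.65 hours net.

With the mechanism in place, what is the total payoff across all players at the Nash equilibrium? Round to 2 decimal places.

The effective private return per unit is now (6.1/8) / 0.65 = 1.1731 > 1, so every player's dominant strategy flips to full contribution.
At the Nash equilibrium everyone contributes 45. Group total payoff = 8 × (45 × 0.35 + 6.1 × 45) = 2322.00.

2322.00 hours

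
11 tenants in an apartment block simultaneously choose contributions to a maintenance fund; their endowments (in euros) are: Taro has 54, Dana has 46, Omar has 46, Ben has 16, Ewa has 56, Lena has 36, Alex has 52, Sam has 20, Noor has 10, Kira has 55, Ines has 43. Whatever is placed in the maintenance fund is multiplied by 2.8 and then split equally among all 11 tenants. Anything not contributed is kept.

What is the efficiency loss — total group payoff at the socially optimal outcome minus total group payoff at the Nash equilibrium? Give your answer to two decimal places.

781.20 euros

The private return per contributed unit is 2.8/11 = 0.2545 < 1 for every player regardless of endowment, so the Nash equilibrium is zero contribution and the group total is Σ E_j = 54 + 46 + 46 + 16 + 56 + 36 + 52 + 20 + 10 + 55 + 43 = 434.
Each contributed unit returns 2.800 to the group, so the social optimum is full contribution by everyone: group total = 2.800 × 434 = 1215.20.
Efficiency loss = (2.800 − 1) × 434 = 781.20.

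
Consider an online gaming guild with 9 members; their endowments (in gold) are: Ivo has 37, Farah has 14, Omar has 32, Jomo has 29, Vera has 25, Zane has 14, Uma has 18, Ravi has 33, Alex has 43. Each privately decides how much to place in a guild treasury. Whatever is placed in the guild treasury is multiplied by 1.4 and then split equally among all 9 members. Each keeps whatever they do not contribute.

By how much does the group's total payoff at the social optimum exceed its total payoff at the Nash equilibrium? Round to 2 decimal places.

The private return per contributed unit is 1.4/9 = 0.1556 < 1 for every player regardless of endowment, so the Nash equilibrium is zero contribution and the group total is Σ E_j = 37 + 14 + 32 + 29 + 25 + 14 + 18 + 33 + 43 = 245.
Each contributed unit returns 1.400 to the group, so the social optimum is full contribution by everyone: group total = 1.400 × 245 = 343.00.
Efficiency loss = (1.400 − 1) × 245 = 98.00.

98.00 gold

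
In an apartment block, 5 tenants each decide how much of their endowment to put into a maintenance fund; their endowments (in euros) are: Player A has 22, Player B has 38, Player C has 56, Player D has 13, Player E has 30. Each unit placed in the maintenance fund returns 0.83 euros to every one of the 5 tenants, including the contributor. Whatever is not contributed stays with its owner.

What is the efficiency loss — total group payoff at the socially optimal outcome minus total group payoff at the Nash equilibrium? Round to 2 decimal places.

The private return per contributed unit is 0.83 < 1 for everyone, so the Nash equilibrium is zero contribution and the group total is Σ E_j = 22 + 38 + 56 + 13 + 30 = 159.
Each contributed unit returns 4.150 to the group, so the social optimum is full contribution by everyone: group total = 4.150 × 159 = 659.85.
Efficiency loss = (4.150 − 1) × 159 = 500.85.

500.85 euros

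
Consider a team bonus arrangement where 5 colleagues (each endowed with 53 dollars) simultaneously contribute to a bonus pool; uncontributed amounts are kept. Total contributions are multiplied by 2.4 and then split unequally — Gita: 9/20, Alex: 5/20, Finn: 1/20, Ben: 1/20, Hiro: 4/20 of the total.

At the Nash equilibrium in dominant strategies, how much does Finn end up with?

59.36 dollars

For player j, contributing a unit is worthwhile iff 2.4 × (j's share) ≥ 1, i.e. iff j's share is at least 0.4167.
The only share above 0.4167 is Gita's 9/20, contributing 53; the remaining 4 contribute 0. Total contributed: 53.
Finn keeps 53 and receives 2.4 × 53 × 1/20 = 6.36 from the bonus pool, for a payoff of 59.36.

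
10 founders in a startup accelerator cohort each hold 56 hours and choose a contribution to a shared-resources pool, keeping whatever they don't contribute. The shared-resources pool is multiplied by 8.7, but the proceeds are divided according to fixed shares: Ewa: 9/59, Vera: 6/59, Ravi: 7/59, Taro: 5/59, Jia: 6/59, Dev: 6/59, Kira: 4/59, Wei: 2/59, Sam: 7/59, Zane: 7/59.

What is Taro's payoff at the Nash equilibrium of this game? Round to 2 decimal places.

221.15 hours

For player j, contributing a unit is worthwhile iff 8.7 × (j's share) ≥ 1, i.e. iff j's share is at least 0.1149.
Ewa, Ravi, Sam and Zane clear that bar, contributing 56 each; the remaining 6 contribute 0. Total contributed: 224.
Taro keeps 56 and receives 8.7 × 224 × 5/59 = 165.15 from the shared-resources pool, for a payoff of 221.15.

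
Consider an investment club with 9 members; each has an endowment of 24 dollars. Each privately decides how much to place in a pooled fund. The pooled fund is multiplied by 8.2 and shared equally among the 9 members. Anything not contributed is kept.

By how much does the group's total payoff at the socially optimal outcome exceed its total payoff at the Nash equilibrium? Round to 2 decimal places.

Each contributed unit returns 8.2/9 = 0.9111 to its contributor — below 1 — so contributing 0 is dominant for every player. At the Nash equilibrium everyone keeps their 24, and the group total is 9 × 24 = 216.
Each contributed unit returns 8.200 to the group as a whole (0.9111 to each of 9 players), which exceeds 1, so the social optimum is full contribution: group total = 8.200 × 216 = 1771.20.
Efficiency loss = 1771.20 − 216 = 1555.20.

1555.20 dollars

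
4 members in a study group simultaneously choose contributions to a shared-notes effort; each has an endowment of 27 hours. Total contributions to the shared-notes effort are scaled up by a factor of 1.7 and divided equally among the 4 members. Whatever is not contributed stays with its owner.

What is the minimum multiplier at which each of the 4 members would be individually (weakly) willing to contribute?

A contributed unit returns (multiplier)/4 to its contributor.
This reaches 1 exactly when the multiplier is 4.

4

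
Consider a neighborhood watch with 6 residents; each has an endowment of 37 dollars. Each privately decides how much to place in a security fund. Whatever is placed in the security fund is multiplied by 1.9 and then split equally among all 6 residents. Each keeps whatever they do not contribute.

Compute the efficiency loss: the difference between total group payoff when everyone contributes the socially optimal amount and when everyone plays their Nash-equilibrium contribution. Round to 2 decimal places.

Each contributed unit returns 1.9/6 = 0.3167 to its contributor — below 1 — so contributing 0 is dominant for every player. At the Nash equilibrium everyone keeps their 37, and the group total is 6 × 37 = 222.
Each contributed unit returns 1.900 to the group as a whole (0.3167 to each of 6 players), which exceeds 1, so the social optimum is full contribution: group total = 1.900 × 222 = 421.80.
Efficiency loss = 421.80 − 222 = 199.80.

199.80 dollars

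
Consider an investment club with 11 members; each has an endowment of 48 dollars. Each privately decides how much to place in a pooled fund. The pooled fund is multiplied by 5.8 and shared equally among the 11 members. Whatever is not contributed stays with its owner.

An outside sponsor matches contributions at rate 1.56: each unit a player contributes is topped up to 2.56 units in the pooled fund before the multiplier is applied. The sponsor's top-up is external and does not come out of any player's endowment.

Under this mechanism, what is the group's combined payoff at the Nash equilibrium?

7839.74 dollars

The effective private return per unit is now 5.8 × 2.56 / 11 = 1.3498 > 1, so every player's dominant strategy flips to full contribution.
So the Nash equilibrium is full contribution by all 11; the group earns 5.8 × 2.56 × 528 = 7839.74.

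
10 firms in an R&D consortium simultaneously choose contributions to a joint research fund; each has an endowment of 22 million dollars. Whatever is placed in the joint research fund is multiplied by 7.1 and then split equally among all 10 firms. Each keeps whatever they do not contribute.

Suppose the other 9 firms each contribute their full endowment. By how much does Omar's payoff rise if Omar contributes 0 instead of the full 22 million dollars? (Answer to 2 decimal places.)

Switching from a contribution of 22 to 0 lets Omar keep an extra 22 million dollars, but lowers the joint research fund by 22, which costs Omar their own share of that drop: 7.1/10 × 22 = 15.62.
Net gain = 22 − 15.62 = 6.38. The private return per contributed unit (0.7100) is below 1, so free-riding is indeed the best response regardless of what the others do.

6.38 million dollars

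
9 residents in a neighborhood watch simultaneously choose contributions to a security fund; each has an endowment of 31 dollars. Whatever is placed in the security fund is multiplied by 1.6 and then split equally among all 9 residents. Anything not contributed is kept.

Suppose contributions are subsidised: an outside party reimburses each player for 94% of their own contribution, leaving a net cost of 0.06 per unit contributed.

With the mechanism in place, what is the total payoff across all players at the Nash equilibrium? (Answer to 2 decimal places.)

708.66 dollars

With the mechanism, a contributed unit returns (1.6/9) / 0.06 = 2.9630 per unit of net cost to the contributor — now above 1 — so contributing fully is weakly dominant for every player.
At the Nash equilibrium everyone contributes 31. Group total payoff = 9 × (31 × 0.94 + 1.6 × 31) = 708.66.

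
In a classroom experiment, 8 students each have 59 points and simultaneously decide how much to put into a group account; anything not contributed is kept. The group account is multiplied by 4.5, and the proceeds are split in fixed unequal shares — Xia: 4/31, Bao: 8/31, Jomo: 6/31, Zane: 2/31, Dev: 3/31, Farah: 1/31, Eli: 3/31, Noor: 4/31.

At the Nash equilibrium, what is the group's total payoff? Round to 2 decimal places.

For player j, contributing a unit is worthwhile iff 4.5 × (j's share) ≥ 1, i.e. iff j's share is at least 0.2222.
Bao alone (share 8/31) is above the threshold, contributing 59; the remaining 7 contribute 0. Total contributed: 59.
The group account pays out 4.5 × 59 = 265.50 in total (split across the unequal shares, but the aggregate is all that matters for the group sum).
The 7 free-riders keep 59 each, adding 413. Group total = 413 + 265.50 = 678.50.

678.50 points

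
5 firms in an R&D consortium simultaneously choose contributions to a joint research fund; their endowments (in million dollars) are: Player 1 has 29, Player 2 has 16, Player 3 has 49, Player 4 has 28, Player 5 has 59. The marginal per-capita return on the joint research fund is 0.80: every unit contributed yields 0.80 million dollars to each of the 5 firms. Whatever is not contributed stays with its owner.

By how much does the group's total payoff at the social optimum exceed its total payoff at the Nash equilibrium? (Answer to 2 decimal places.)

543.00 million dollars

The private return per contributed unit is 0.80 < 1 for everyone, so the Nash equilibrium is zero contribution and the group total is Σ E_j = 29 + 16 + 49 + 28 + 59 = 181.
Each contributed unit returns 4.000 to the group, so the social optimum is full contribution by everyone: group total = 4.000 × 181 = 724.00.
Efficiency loss = (4.000 − 1) × 181 = 543.00.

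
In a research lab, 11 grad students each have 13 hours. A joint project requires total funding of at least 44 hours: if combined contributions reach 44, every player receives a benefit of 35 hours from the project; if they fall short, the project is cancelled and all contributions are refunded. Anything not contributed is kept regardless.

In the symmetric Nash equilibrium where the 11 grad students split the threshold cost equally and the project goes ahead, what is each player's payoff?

Equal share of the threshold: 44/11 = 4.
At this profile no one gains by cutting their contribution: any cut drops the total below 44, the project is cancelled, contributions are refunded, and the deviator ends with 13, which is less than 13 − 4 + 35 = 44. Contributing more than 4 just wastes the excess. So contributing exactly 4 is a best response.
Each player's payoff: 13 − 4 + 35 = 44.

44 hours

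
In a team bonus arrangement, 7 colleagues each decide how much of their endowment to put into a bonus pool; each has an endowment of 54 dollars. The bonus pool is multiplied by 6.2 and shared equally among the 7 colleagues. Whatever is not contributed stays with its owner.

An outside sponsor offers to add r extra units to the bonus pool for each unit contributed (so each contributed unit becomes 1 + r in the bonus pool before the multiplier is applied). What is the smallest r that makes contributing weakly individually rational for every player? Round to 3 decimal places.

With matching at rate r, one contributed unit becomes (1 + r) in the bonus pool and returns 6.2 × (1 + r) / 7 to the contributor.
Setting this equal to 1: 1 + r = 7/6.2 = 1.1290.
So the minimum matching rate is r = 1.1290 − 1 = 0.129.

0.129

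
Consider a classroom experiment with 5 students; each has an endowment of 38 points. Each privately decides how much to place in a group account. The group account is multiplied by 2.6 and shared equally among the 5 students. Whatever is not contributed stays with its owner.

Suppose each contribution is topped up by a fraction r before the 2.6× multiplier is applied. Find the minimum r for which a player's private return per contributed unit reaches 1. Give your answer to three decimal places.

With matching at rate r, one contributed unit becomes (1 + r) in the group account and returns 2.6 × (1 + r) / 5 to the contributor.
Setting this equal to 1: 1 + r = 5/2.6 = 1.9231.
So the minimum matching rate is r = 1.9231 − 1 = 0.923.

0.923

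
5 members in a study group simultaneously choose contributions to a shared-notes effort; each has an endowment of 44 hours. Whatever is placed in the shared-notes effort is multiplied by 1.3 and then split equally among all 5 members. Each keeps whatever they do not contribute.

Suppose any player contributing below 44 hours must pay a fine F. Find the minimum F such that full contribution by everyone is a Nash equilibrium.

32.56 hours

Given the others contribute fully, the best deviation is to contribute 0 (any partial contribution still incurs the fine and gives up units whose private return 0.2600 is below 1).
Deviating from 44 to 0 saves 44 hours but forfeits the deviator's share of the drop in the shared-notes effort: 1.3/5 × 44 = 11.44.
So the deviation gain is 44 − 11.44 = 32.56, and the fine must be at least 32.56 hours to wipe it out.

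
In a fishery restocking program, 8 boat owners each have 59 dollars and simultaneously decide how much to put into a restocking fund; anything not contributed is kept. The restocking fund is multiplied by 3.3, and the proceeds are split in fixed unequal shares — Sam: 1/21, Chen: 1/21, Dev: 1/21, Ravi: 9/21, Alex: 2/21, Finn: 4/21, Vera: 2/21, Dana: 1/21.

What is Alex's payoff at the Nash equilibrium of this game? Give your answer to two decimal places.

For player j, contributing a unit is worthwhile iff 3.3 × (j's share) ≥ 1, i.e. iff j's share is at least 0.3030.
Ravi alone (share 9/21) is above the threshold, contributing 59; the remaining 7 contribute 0. Total contributed: 59.
Alex keeps 59 and receives 3.3 × 59 × 2/21 = 18.54 from the restocking fund, for a payoff of 77.54.

77.54 dollars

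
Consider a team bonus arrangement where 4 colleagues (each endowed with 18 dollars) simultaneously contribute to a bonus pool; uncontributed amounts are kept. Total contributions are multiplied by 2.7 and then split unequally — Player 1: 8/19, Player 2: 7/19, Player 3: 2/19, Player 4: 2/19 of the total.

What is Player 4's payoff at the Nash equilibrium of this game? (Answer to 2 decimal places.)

Each unit j contributes comes back to j as 2.7 × (j's share), so j prefers to contribute only if that share exceeds 1/2.7 = 0.3704; otherwise keeping the unit dominates.
Only Player 1 (8/19) clears that bar, contributing 18; the remaining 3 contribute 0. Total contributed: 18.
Player 4 keeps 18 and receives 2.7 × 18 × 2/19 = 5.12 from the bonus pool, for a payoff of 23.12.

23.12 dollars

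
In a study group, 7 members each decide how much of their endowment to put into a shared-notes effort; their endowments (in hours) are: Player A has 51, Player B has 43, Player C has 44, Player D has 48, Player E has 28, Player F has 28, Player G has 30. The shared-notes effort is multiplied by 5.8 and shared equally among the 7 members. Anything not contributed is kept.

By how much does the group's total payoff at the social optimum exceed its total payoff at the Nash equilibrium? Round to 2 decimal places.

1305.60 hours

The private return per contributed unit is 5.8/7 = 0.8286 < 1 for every player regardless of endowment, so the Nash equilibrium is zero contribution and the group total is Σ E_j = 51 + 43 + 44 + 48 + 28 + 28 + 30 = 272.
Each contributed unit returns 5.800 to the group, so the social optimum is full contribution by everyone: group total = 5.800 × 272 = 1577.60.
Efficiency loss = (5.800 − 1) × 272 = 1305.60.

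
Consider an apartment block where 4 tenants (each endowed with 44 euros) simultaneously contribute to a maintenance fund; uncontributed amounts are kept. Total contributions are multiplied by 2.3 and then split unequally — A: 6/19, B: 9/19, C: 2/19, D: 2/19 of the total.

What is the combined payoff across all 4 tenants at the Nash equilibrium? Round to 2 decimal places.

233.20 euros

Player j's private return per contributed unit is 2.3 × (j's share). Contributing is weakly dominant for j when that share is at least 1/2.3 = 0.4348, and contributing 0 is dominant otherwise.
B alone (share 9/19) is above the threshold, contributing 44; the remaining 3 contribute 0. Total contributed: 44.
The maintenance fund pays out 2.3 × 44 = 101.20 in total (split across the unequal shares, but the aggregate is all that matters for the group sum).
The 3 free-riders keep 44 each, adding 132. Group total = 132 + 101.20 = 233.20.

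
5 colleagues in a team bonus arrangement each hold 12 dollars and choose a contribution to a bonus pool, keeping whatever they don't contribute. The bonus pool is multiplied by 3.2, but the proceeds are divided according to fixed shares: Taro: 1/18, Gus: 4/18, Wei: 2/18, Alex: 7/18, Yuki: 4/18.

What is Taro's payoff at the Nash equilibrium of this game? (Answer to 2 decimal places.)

14.13 dollars

Each unit j contributes comes back to j as 3.2 × (j's share), so j prefers to contribute only if that share exceeds 1/3.2 = 0.3125; otherwise keeping the unit dominates.
Alex alone (share 7/18) is above the threshold, contributing 12; the remaining 4 contribute 0. Total contributed: 12.
Taro keeps 12 and receives 3.2 × 12 × 1/18 = 2.13 from the bonus pool, for a payoff of 14.13.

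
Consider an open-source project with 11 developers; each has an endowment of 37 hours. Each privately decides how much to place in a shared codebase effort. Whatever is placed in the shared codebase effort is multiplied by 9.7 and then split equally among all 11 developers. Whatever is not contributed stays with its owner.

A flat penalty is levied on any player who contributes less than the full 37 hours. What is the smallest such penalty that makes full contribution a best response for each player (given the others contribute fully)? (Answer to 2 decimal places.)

4.37 hours

Given the others contribute fully, the best deviation is to contribute 0 (any partial contribution still incurs the fine and gives up units whose private return 0.8818 is below 1).
Deviating from 37 to 0 saves 37 hours but forfeits the deviator's share of the drop in the shared codebase effort: 9.7/11 × 37 = 32.63.
So the deviation gain is 37 − 32.63 = 4.37, and the fine must be at least 4.37 hours to wipe it out.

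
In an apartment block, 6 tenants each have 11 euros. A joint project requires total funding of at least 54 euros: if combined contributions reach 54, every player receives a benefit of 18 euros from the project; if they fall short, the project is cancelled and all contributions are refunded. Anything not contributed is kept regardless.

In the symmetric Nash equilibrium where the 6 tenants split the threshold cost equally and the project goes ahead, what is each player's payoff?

20 euros

Equal share of the threshold: 54/6 = 9.
At this profile no one gains by cutting their contribution: any cut drops the total below 54, the project is cancelled, contributions are refunded, and the deviator ends with 11, which is less than 11 − 9 + 18 = 20. Contributing more than 9 just wastes the excess. So contributing exactly 9 is a best response.
Each player's payoff: 11 − 9 + 18 = 20.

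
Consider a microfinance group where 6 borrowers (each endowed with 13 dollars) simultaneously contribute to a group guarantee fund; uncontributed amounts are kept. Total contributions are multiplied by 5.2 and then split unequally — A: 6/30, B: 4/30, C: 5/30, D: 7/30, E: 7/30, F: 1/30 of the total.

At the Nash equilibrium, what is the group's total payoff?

Each unit j contributes comes back to j as 5.2 × (j's share), so j prefers to contribute only if that share exceeds 1/5.2 = 0.1923; otherwise keeping the unit dominates.
The shares above 0.1923 belong to A, D and E, contributing 13 each; the remaining 3 contribute 0. Total contributed: 39.
The group guarantee fund pays out 5.2 × 39 = 202.80 in total (split across the unequal shares, but the aggregate is all that matters for the group sum).
The 3 free-riders keep 13 each, adding 39. Group total = 39 + 202.80 = 241.80.

241.80 dollars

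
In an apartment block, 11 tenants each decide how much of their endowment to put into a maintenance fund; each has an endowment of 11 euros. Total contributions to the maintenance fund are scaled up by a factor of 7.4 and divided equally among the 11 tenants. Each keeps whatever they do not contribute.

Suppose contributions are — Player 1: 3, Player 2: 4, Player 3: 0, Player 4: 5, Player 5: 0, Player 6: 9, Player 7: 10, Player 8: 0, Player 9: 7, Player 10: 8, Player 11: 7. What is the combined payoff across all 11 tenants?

Total contributed: 3 + 4 + 0 + 5 + 0 + 9 + 10 + 0 + 7 + 8 + 7 = 53; total kept: 11 × 11 − 53 = 68.
The maintenance fund pays out 7.4 × 53 = 392.20 in aggregate.
Group total = 68 + 392.20 = 460.20.

460.20 euros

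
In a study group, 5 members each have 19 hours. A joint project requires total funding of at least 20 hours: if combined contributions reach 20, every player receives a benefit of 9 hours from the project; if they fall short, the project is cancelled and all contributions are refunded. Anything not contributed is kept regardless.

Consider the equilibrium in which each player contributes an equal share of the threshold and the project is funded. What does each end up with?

Equal share of the threshold: 20/5 = 4.
At this profile no one gains by cutting their contribution: any cut drops the total below 20, the project is cancelled, contributions are refunded, and the deviator ends with 19, which is less than 19 − 4 + 9 = 24. Contributing more than 4 just wastes the excess. So contributing exactly 4 is a best response.
Each player's payoff: 19 − 4 + 9 = 24.

24 hours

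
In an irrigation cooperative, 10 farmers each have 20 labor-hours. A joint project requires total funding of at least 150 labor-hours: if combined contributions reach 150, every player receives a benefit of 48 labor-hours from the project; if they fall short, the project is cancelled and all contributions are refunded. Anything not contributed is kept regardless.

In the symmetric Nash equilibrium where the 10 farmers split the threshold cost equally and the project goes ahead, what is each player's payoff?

Equal share of the threshold: 150/10 = 15.
At this profile no one gains by cutting their contribution: any cut drops the total below 150, the project is cancelled, contributions are refunded, and the deviator ends with 20, which is less than 20 − 15 + 48 = 53. Contributing more than 15 just wastes the excess. So contributing exactly 15 is a best response.
Each player's payoff: 20 − 15 + 48 = 53.

53 labor-hours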